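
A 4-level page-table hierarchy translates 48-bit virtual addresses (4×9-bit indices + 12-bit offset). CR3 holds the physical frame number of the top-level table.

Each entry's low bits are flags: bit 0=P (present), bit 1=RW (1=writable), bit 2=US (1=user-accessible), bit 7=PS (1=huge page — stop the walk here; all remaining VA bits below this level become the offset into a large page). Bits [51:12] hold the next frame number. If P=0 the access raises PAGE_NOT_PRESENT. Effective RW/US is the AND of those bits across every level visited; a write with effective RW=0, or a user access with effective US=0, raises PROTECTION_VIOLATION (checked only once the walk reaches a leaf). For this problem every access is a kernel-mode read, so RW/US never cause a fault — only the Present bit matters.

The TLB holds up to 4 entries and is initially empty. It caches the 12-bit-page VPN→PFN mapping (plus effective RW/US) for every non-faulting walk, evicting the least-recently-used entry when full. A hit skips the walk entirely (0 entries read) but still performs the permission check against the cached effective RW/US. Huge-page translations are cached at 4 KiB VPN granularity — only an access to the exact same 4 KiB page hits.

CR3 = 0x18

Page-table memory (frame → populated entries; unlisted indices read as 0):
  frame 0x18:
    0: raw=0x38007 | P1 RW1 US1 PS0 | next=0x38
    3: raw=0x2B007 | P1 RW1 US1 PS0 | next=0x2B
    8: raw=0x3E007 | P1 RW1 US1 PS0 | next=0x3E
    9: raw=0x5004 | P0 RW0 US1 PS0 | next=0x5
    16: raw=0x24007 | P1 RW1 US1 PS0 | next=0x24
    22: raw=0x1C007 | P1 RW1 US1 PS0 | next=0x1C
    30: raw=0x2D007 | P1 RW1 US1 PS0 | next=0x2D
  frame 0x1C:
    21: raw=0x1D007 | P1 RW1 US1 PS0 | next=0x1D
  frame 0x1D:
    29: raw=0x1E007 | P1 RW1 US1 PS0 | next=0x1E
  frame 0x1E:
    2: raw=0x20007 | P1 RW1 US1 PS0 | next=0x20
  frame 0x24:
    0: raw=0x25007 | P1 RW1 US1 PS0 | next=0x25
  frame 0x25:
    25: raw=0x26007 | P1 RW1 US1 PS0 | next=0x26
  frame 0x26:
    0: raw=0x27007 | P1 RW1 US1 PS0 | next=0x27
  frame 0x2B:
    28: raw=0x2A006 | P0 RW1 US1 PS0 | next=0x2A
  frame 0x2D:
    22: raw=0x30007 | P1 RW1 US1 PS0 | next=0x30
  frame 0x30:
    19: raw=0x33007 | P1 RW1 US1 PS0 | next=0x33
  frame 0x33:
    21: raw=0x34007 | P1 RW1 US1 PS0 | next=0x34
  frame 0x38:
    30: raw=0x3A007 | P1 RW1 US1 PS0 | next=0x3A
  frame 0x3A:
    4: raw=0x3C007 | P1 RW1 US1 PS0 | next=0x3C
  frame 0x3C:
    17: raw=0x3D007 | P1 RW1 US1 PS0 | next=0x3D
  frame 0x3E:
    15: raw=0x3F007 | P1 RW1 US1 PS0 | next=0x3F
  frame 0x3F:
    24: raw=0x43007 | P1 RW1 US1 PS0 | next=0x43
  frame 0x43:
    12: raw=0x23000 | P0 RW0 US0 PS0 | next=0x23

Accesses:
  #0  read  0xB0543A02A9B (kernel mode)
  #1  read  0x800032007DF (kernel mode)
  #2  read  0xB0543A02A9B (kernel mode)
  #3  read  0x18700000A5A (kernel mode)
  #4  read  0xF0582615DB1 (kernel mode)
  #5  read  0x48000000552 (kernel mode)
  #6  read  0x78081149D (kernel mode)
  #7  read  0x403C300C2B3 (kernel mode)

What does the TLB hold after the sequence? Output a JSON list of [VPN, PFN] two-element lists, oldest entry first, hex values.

Walk each access:
#0 VA=0xB0543A02A9B (r,kernel):
  lvl0: tbl 0x18, slot 22 ⇒ 0x1C007 (P1/RW1/US1/PS0)
  lvl1: tbl 0x1C, slot 21 ⇒ 0x1D007 (P1/RW1/US1/PS0)
  lvl2: tbl 0x1D, slot 29 ⇒ 0x1E007 (P1/RW1/US1/PS0)
  lvl3: tbl 0x1E, slot 2 ⇒ 0x20007 (P1/RW1/US1/PS0)
  → PA=0x20A9B  (4 entries read)
#1 VA=0x800032007DF (r,kernel):
  lvl0: tbl 0x18, slot 16 ⇒ 0x24007 (P1/RW1/US1/PS0)
  lvl1: tbl 0x24, slot 0 ⇒ 0x25007 (P1/RW1/US1/PS0)
  lvl2: tbl 0x25, slot 25 ⇒ 0x26007 (P1/RW1/US1/PS0)
  lvl3: tbl 0x26, slot 0 ⇒ 0x27007 (P1/RW1/US1/PS0)
  → PA=0x277DF  (4 entries read)
#2 VA=0xB0543A02A9B (r,kernel):
  TLB hit vpn=0xB0543A02 → PA=0x20A9B
#3 VA=0x18700000A5A (r,kernel):
  lvl0: tbl 0x18, slot 3 ⇒ 0x2B007 (P1/RW1/US1/PS0)
  lvl1: tbl 0x2B, slot 28 ⇒ 0x2A006 (P0/RW1/US1/PS0)
  ⇒ fault: PAGE_NOT_PRESENT  — 2 lookups
#4 VA=0xF0582615DB1 (r,kernel):
  lvl0: tbl 0x18, slot 30 ⇒ 0x2D007 (P1/RW1/US1/PS0)
  lvl1: tbl 0x2D, slot 22 ⇒ 0x30007 (P1/RW1/US1/PS0)
  lvl2: tbl 0x30, slot 19 ⇒ 0x33007 (P1/RW1/US1/PS0)
  lvl3: tbl 0x33, slot 21 ⇒ 0x34007 (P1/RW1/US1/PS0)
  → PA=0x34DB1  (4 entries read)
#5 VA=0x48000000552 (r,kernel):
  lvl0: tbl 0x18, slot 9 ⇒ 0x5004 (P0/RW0/US1/PS0)
  ⇒ fault: PAGE_NOT_PRESENT  — 1 lookups
#6 VA=0x78081149D (r,kernel):
  lvl0: tbl 0x18, slot 0 ⇒ 0x38007 (P1/RW1/US1/PS0)
  lvl1: tbl 0x38, slot 30 ⇒ 0x3A007 (P1/RW1/US1/PS0)
  lvl2: tbl 0x3A, slot 4 ⇒ 0x3C007 (P1/RW1/US1/PS0)
  lvl3: tbl 0x3C, slot 17 ⇒ 0x3D007 (P1/RW1/US1/PS0)
  → PA=0x3D49D  (4 entries read)
#7 VA=0x403C300C2B3 (r,kernel):
  lvl0: tbl 0x18, slot 8 ⇒ 0x3E007 (P1/RW1/US1/PS0)
  lvl1: tbl 0x3E, slot 15 ⇒ 0x3F007 (P1/RW1/US1/PS0)
  lvl2: tbl 0x3F, slot 24 ⇒ 0x43007 (P1/RW1/US1/PS0)
  lvl3: tbl 0x43, slot 12 ⇒ 0x23000 (P0/RW0/US0/PS0)
  ⇒ fault: PAGE_NOT_PRESENT  — 4 lookups

TLB: [["0x80003200", "0x27"], ["0xB0543A02", "0x20"], ["0xF0582615", "0x34"], ["0x780811", "0x3D"]]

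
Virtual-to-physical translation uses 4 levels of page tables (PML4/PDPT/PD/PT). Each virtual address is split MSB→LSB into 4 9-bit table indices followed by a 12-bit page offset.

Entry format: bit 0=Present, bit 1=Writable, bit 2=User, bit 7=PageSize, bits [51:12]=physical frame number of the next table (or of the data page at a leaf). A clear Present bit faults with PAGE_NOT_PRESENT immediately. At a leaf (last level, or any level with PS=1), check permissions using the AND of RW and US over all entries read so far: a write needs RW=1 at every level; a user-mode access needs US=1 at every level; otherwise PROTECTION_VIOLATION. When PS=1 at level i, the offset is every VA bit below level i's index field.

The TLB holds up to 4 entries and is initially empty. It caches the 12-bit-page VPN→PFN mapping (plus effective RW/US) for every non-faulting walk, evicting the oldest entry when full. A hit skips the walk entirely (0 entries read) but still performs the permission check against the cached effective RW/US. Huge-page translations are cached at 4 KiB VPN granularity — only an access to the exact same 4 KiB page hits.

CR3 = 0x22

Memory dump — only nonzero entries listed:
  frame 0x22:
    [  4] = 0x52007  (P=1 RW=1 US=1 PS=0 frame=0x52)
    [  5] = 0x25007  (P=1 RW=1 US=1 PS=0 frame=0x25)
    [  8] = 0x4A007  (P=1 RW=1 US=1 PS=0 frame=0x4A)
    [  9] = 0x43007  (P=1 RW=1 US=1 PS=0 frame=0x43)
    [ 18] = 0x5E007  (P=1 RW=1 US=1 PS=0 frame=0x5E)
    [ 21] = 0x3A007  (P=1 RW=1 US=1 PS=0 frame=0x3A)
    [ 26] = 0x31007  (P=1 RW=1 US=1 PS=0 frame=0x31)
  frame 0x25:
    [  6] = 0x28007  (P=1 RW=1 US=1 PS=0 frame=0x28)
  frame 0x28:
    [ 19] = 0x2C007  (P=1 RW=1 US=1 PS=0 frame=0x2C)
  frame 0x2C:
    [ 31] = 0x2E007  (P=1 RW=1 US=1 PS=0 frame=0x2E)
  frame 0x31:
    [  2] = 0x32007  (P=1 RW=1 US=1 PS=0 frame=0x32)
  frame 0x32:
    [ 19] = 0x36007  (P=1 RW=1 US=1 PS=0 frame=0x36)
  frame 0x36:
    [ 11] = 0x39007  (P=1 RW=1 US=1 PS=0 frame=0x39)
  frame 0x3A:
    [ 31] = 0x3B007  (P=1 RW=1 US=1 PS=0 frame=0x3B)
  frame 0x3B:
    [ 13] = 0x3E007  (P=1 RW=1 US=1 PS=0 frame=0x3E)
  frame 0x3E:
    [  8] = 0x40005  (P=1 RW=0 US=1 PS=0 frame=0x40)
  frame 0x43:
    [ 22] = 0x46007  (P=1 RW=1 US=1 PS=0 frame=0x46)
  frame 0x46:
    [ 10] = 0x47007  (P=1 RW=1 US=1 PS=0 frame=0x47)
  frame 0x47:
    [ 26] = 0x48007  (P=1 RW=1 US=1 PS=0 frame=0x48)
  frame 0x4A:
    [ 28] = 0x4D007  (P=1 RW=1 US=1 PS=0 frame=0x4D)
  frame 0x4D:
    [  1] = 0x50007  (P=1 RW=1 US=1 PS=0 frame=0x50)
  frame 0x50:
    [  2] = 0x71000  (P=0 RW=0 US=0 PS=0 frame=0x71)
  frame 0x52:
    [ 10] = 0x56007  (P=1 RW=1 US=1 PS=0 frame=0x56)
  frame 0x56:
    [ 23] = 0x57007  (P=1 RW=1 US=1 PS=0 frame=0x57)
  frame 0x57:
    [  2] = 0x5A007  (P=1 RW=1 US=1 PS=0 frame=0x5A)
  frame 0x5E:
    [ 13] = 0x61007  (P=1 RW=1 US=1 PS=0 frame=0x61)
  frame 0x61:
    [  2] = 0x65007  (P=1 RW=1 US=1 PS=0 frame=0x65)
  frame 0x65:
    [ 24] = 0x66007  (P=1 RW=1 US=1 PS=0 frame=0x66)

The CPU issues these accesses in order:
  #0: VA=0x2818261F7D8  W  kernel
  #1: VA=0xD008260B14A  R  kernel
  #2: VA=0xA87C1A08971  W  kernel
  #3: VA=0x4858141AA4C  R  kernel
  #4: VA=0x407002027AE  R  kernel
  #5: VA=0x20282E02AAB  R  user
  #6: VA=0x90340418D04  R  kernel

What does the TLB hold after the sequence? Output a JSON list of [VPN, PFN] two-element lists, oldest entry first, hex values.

Walk each access:
#0 VA=0x2818261F7D8 (w,kernel):
  L0: frame=0x22 idx=5 entry=0x25007 [P=1 RW=1 US=1 PS=0]
  L1: frame=0x25 idx=6 entry=0x28007 [P=1 RW=1 US=1 PS=0]
  L2: frame=0x28 idx=19 entry=0x2C007 [P=1 RW=1 US=1 PS=0]
  L3: frame=0x2C idx=31 entry=0x2E007 [P=1 RW=1 US=1 PS=0]
  → PA=0x2E7D8  (4 entries read)
#1 VA=0xD008260B14A (r,kernel):
  L0: frame=0x22 idx=26 entry=0x31007 [P=1 RW=1 US=1 PS=0]
  L1: frame=0x31 idx=2 entry=0x32007 [P=1 RW=1 US=1 PS=0]
  L2: frame=0x32 idx=19 entry=0x36007 [P=1 RW=1 US=1 PS=0]
  L3: frame=0x36 idx=11 entry=0x39007 [P=1 RW=1 US=1 PS=0]
  → PA=0x3914A  (4 entries read)
#2 VA=0xA87C1A08971 (w,kernel):
  L0: frame=0x22 idx=21 entry=0x3A007 [P=1 RW=1 US=1 PS=0]
  L1: frame=0x3A idx=31 entry=0x3B007 [P=1 RW=1 US=1 PS=0]
  L2: frame=0x3B idx=13 entry=0x3E007 [P=1 RW=1 US=1 PS=0]
  L3: frame=0x3E idx=8 entry=0x40005 [P=1 RW=0 US=1 PS=0]
  → PROTECTION_VIOLATION  (4 entries read)
#3 VA=0x4858141AA4C (r,kernel):
  L0: frame=0x22 idx=9 entry=0x43007 [P=1 RW=1 US=1 PS=0]
  L1: frame=0x43 idx=22 entry=0x46007 [P=1 RW=1 US=1 PS=0]
  L2: frame=0x46 idx=10 entry=0x47007 [P=1 RW=1 US=1 PS=0]
  L3: frame=0x47 idx=26 entry=0x48007 [P=1 RW=1 US=1 PS=0]
  → PA=0x48A4C  (4 entries read)
#4 VA=0x407002027AE (r,kernel):
  L0: frame=0x22 idx=8 entry=0x4A007 [P=1 RW=1 US=1 PS=0]
  L1: frame=0x4A idx=28 entry=0x4D007 [P=1 RW=1 US=1 PS=0]
  L2: frame=0x4D idx=1 entry=0x50007 [P=1 RW=1 US=1 PS=0]
  L3: frame=0x50 idx=2 entry=0x71000 [P=0 RW=0 US=0 PS=0]
  → PAGE_NOT_PRESENT  (4 entries read)
#5 VA=0x20282E02AAB (r,user):
  L0: frame=0x22 idx=4 entry=0x52007 [P=1 RW=1 US=1 PS=0]
  L1: frame=0x52 idx=10 entry=0x56007 [P=1 RW=1 US=1 PS=0]
  L2: frame=0x56 idx=23 entry=0x57007 [P=1 RW=1 US=1 PS=0]
  L3: frame=0x57 idx=2 entry=0x5A007 [P=1 RW=1 US=1 PS=0]
  → PA=0x5AAAB  (4 entries read)
#6 VA=0x90340418D04 (r,kernel):
  L0: frame=0x22 idx=18 entry=0x5E007 [P=1 RW=1 US=1 PS=0]
  L1: frame=0x5E idx=13 entry=0x61007 [P=1 RW=1 US=1 PS=0]
  L2: frame=0x61 idx=2 entry=0x65007 [P=1 RW=1 US=1 PS=0]
  L3: frame=0x65 idx=24 entry=0x66007 [P=1 RW=1 US=1 PS=0]
  → PA=0x66D04  (4 entries read)

TLB: [["0xD008260B", "0x39"], ["0x4858141A", "0x48"], ["0x20282E02", "0x5A"], ["0x90340418", "0x66"]]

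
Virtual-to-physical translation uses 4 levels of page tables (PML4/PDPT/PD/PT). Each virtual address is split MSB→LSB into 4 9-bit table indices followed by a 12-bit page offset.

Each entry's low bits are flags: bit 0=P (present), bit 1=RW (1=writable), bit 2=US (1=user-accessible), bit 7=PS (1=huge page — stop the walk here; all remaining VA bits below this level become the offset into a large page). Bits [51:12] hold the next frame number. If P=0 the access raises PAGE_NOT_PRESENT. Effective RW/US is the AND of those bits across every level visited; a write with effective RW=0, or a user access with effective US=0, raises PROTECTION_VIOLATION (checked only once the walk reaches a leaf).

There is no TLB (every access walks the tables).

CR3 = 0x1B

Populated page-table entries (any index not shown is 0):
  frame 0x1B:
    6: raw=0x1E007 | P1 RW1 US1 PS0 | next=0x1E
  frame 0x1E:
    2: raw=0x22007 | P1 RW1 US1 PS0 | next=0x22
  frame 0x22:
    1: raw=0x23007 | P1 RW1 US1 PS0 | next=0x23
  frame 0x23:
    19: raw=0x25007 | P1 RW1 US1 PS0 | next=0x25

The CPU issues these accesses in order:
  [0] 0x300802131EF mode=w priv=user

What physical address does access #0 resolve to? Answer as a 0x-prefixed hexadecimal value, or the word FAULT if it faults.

Per-access translation:
#0 VA=0x300802131EF (w,user):
  L0 @0x1B[6] → 0x1E007  P=1,RW=1,US=1,PS=0
  L1 @0x1E[2] → 0x22007  P=1,RW=1,US=1,PS=0
  L2 @0x22[1] → 0x23007  P=1,RW=1,US=1,PS=0
  L3 @0x23[19] → 0x25007  P=1,RW=1,US=1,PS=0
  ✓ 0x251EF  — 4 lookups

Access #0 PA: 0x251EF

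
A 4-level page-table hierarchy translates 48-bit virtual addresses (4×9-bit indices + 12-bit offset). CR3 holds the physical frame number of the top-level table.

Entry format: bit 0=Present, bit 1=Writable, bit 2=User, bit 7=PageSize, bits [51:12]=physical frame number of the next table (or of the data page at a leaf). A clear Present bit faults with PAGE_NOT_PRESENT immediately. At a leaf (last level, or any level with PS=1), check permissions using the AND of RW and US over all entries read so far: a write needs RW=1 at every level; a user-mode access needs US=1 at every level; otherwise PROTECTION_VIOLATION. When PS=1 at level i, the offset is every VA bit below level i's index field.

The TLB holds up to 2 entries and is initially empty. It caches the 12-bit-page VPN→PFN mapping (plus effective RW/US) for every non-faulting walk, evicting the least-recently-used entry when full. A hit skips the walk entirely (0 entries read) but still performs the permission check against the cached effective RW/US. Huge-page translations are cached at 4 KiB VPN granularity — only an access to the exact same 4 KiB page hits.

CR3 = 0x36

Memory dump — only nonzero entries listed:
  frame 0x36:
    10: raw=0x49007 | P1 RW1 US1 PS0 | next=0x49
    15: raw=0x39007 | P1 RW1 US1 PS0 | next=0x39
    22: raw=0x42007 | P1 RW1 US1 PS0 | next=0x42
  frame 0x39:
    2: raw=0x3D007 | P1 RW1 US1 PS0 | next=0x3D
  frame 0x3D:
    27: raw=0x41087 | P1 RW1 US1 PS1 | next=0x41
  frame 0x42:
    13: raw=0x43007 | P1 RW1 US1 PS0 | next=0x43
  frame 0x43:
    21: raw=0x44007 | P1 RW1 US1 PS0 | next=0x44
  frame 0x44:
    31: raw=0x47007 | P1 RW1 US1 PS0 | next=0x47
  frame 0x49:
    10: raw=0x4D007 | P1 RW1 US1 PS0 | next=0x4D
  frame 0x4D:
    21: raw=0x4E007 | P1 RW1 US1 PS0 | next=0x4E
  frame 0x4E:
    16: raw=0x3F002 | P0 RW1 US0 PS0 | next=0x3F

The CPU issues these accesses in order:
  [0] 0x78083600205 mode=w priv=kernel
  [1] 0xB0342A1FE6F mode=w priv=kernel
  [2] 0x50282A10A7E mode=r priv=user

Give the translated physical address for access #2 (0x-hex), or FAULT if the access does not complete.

Walk each access:
#0 VA=0x78083600205 (w,kernel):
  L0: frame=0x36 idx=15 entry=0x39007 [P=1 RW=1 US=1 PS=0]
  L1: frame=0x39 idx=2 entry=0x3D007 [P=1 RW=1 US=1 PS=0]
  L2: frame=0x3D idx=27 entry=0x41087 [P=1 RW=1 US=1 PS=1]
  ✓ 0x41205 (huge @L2)  — 3 lookups
#1 VA=0xB0342A1FE6F (w,kernel):
  L0: frame=0x36 idx=22 entry=0x42007 [P=1 RW=1 US=1 PS=0]
  L1: frame=0x42 idx=13 entry=0x43007 [P=1 RW=1 US=1 PS=0]
  L2: frame=0x43 idx=21 entry=0x44007 [P=1 RW=1 US=1 PS=0]
  L3: frame=0x44 idx=31 entry=0x47007 [P=1 RW=1 US=1 PS=0]
  ✓ 0x47E6F  — 4 lookups
#2 VA=0x50282A10A7E (r,user):
  L0: frame=0x36 idx=10 entry=0x49007 [P=1 RW=1 US=1 PS=0]
  L1: frame=0x49 idx=10 entry=0x4D007 [P=1 RW=1 US=1 PS=0]
  L2: frame=0x4D idx=21 entry=0x4E007 [P=1 RW=1 US=1 PS=0]
  L3: frame=0x4E idx=16 entry=0x3F002 [P=0 RW=1 US=0 PS=0]
  → PAGE_NOT_PRESENT  (4 entries read)

Access #2 PA: FAULT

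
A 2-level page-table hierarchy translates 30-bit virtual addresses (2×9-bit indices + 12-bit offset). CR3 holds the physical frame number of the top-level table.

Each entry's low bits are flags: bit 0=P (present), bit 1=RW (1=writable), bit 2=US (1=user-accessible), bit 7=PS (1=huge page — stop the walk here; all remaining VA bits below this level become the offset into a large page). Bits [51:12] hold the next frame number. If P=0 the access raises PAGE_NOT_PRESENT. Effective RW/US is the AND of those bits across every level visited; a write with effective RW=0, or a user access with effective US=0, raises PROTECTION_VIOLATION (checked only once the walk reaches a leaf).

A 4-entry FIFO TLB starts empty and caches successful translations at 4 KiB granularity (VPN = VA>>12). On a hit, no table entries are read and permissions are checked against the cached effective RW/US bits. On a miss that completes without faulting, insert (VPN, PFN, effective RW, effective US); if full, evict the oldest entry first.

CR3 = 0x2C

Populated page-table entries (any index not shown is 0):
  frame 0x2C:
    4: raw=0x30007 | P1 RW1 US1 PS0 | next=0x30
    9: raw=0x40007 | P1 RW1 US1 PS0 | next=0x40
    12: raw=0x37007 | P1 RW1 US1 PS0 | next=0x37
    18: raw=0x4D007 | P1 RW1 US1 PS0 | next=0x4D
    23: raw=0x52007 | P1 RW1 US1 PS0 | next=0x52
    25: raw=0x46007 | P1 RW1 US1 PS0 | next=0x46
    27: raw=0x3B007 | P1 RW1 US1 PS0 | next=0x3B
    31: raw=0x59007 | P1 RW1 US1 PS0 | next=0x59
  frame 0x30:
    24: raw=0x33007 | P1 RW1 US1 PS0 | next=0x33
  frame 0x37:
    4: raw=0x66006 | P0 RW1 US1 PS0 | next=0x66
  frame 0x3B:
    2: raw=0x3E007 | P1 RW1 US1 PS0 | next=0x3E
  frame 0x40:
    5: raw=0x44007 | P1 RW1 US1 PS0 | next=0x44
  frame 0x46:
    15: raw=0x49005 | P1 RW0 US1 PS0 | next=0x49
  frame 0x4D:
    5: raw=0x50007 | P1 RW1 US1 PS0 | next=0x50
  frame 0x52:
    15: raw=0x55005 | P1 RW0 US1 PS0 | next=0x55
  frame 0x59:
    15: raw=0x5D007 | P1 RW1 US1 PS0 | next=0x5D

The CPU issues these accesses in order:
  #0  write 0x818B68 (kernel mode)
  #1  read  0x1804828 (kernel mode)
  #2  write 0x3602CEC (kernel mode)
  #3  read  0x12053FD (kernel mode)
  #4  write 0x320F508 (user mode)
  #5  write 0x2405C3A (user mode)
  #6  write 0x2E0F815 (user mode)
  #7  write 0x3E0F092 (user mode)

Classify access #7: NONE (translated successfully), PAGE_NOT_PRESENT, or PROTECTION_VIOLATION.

Per-access translation:
#0 VA=0x818B68 (w,kernel):
  L0 @0x2C[4] → 0x30007  P=1,RW=1,US=1,PS=0
  L1 @0x30[24] → 0x33007  P=1,RW=1,US=1,PS=0
  ✓ 0x33B68  — 2 lookups
#1 VA=0x1804828 (r,kernel):
  L0 @0x2C[12] → 0x37007  P=1,RW=1,US=1,PS=0
  L1 @0x37[4] → 0x66006  P=0,RW=1,US=1,PS=0
  → PAGE_NOT_PRESENT  (2 entries read)
#2 VA=0x3602CEC (w,kernel):
  L0 @0x2C[27] → 0x3B007  P=1,RW=1,US=1,PS=0
  L1 @0x3B[2] → 0x3E007  P=1,RW=1,US=1,PS=0
  ✓ 0x3ECEC  — 2 lookups
#3 VA=0x12053FD (r,kernel):
  L0 @0x2C[9] → 0x40007  P=1,RW=1,US=1,PS=0
  L1 @0x40[5] → 0x44007  P=1,RW=1,US=1,PS=0
  ✓ 0x443FD  — 2 lookups
#4 VA=0x320F508 (w,user):
  L0 @0x2C[25] → 0x46007  P=1,RW=1,US=1,PS=0
  L1 @0x46[15] → 0x49005  P=1,RW=0,US=1,PS=0
  → PROTECTION_VIOLATION  (2 entries read)
#5 VA=0x2405C3A (w,user):
  L0 @0x2C[18] → 0x4D007  P=1,RW=1,US=1,PS=0
  L1 @0x4D[5] → 0x50007  P=1,RW=1,US=1,PS=0
  ✓ 0x50C3A  — 2 lookups
#6 VA=0x2E0F815 (w,user):
  L0 @0x2C[23] → 0x52007  P=1,RW=1,US=1,PS=0
  L1 @0x52[15] → 0x55005  P=1,RW=0,US=1,PS=0
  → PROTECTION_VIOLATION  (2 entries read)
#7 VA=0x3E0F092 (w,user):
  L0 @0x2C[31] → 0x59007  P=1,RW=1,US=1,PS=0
  L1 @0x59[15] → 0x5D007  P=1,RW=1,US=1,PS=0
  ✓ 0x5D092  — 2 lookups

Access #7 fault: NONE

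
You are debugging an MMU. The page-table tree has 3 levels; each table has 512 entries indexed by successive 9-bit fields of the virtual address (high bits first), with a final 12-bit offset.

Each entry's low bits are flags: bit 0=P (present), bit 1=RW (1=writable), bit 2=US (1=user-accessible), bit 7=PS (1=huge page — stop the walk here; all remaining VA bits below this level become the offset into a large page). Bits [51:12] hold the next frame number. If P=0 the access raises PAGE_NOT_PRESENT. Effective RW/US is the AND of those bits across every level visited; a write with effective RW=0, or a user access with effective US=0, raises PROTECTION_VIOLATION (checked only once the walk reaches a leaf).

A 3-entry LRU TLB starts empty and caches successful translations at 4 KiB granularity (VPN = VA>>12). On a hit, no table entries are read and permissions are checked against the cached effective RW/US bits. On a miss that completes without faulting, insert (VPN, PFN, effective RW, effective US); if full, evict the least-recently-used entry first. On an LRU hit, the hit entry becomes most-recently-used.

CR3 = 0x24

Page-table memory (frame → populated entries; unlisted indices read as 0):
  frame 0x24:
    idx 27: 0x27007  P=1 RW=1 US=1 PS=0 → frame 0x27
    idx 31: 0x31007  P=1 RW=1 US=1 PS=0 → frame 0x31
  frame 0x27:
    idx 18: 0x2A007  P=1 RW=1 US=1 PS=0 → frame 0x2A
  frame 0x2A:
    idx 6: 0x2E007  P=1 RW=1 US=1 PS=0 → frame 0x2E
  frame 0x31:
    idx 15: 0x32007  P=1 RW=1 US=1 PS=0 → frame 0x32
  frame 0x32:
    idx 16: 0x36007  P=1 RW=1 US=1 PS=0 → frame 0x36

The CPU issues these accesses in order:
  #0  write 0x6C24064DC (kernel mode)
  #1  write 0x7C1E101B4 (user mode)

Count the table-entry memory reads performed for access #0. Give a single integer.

Per-access translation:
#0 VA=0x6C24064DC (w,kernel):
  L0: frame=0x24 idx=27 entry=0x27007 [P=1 RW=1 US=1 PS=0]
  L1: frame=0x27 idx=18 entry=0x2A007 [P=1 RW=1 US=1 PS=0]
  L2: frame=0x2A idx=6 entry=0x2E007 [P=1 RW=1 US=1 PS=0]
  ⇒ phys 0x2E4DC  [3 reads]
#1 VA=0x7C1E101B4 (w,user):
  L0: frame=0x24 idx=31 entry=0x31007 [P=1 RW=1 US=1 PS=0]
  L1: frame=0x31 idx=15 entry=0x32007 [P=1 RW=1 US=1 PS=0]
  L2: frame=0x32 idx=16 entry=0x36007 [P=1 RW=1 US=1 PS=0]
  ⇒ phys 0x361B4  [3 reads]

Entries read for #0: 3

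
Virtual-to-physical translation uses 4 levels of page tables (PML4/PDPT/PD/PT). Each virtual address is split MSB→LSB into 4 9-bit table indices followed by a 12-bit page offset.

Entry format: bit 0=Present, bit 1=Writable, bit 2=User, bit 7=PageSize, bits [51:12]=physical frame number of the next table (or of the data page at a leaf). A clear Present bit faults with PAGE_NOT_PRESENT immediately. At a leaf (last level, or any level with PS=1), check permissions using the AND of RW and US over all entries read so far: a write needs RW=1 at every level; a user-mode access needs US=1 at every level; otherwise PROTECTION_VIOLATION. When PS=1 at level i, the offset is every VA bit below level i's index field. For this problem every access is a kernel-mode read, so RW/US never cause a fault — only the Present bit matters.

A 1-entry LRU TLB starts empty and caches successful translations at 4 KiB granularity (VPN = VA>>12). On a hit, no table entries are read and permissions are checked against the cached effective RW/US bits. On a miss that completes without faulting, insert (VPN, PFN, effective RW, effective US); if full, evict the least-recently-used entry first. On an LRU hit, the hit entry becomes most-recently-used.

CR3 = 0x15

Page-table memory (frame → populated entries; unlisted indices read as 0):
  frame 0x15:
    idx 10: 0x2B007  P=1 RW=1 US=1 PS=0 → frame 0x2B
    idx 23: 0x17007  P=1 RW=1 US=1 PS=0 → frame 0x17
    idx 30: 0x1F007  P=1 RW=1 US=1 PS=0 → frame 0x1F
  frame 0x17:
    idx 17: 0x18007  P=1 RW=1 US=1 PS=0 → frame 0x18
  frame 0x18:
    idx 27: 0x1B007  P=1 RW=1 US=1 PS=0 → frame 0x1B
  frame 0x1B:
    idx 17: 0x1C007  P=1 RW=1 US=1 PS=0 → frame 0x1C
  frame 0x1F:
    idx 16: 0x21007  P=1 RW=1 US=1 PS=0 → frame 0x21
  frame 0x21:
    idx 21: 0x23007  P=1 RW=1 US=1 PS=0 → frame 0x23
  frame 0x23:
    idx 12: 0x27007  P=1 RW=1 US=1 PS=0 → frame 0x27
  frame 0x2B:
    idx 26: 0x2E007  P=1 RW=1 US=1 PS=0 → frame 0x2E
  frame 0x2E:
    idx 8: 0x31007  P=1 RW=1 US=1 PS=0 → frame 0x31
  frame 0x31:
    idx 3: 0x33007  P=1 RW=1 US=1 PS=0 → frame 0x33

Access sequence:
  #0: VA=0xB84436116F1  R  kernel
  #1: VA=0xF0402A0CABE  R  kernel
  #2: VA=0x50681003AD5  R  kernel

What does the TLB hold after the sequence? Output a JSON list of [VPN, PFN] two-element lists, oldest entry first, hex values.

Trace:
#0 VA=0xB84436116F1 (r,kernel):
  lvl0: tbl 0x15, slot 23 ⇒ 0x17007 (P1/RW1/US1/PS0)
  lvl1: tbl 0x17, slot 17 ⇒ 0x18007 (P1/RW1/US1/PS0)
  lvl2: tbl 0x18, slot 27 ⇒ 0x1B007 (P1/RW1/US1/PS0)
  lvl3: tbl 0x1B, slot 17 ⇒ 0x1C007 (P1/RW1/US1/PS0)
  ⇒ phys 0x1C6F1  [4 reads]
#1 VA=0xF0402A0CABE (r,kernel):
  lvl0: tbl 0x15, slot 30 ⇒ 0x1F007 (P1/RW1/US1/PS0)
  lvl1: tbl 0x1F, slot 16 ⇒ 0x21007 (P1/RW1/US1/PS0)
  lvl2: tbl 0x21, slot 21 ⇒ 0x23007 (P1/RW1/US1/PS0)
  lvl3: tbl 0x23, slot 12 ⇒ 0x27007 (P1/RW1/US1/PS0)
  ⇒ phys 0x27ABE  [4 reads]
#2 VA=0x50681003AD5 (r,kernel):
  lvl0: tbl 0x15, slot 10 ⇒ 0x2B007 (P1/RW1/US1/PS0)
  lvl1: tbl 0x2B, slot 26 ⇒ 0x2E007 (P1/RW1/US1/PS0)
  lvl2: tbl 0x2E, slot 8 ⇒ 0x31007 (P1/RW1/US1/PS0)
  lvl3: tbl 0x31, slot 3 ⇒ 0x33007 (P1/RW1/US1/PS0)
  ⇒ phys 0x33AD5  [4 reads]

TLB: [["0x50681003", "0x33"]]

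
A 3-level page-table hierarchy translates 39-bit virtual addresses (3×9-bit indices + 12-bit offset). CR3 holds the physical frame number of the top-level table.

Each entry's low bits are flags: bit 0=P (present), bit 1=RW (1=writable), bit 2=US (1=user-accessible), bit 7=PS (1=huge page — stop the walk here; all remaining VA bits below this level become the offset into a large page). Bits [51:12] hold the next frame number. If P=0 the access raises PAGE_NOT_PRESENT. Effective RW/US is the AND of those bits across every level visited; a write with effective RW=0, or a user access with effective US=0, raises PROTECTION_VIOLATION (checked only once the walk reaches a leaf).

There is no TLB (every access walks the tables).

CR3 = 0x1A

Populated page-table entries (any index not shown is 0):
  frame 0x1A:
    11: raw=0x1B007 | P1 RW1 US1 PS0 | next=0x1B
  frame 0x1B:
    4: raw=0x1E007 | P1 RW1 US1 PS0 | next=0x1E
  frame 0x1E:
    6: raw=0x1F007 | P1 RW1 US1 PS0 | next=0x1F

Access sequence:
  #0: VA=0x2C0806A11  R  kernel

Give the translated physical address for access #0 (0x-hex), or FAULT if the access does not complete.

Walk each access:
#0 VA=0x2C0806A11 (r,kernel):
  L0 @0x1A[11] → 0x1B007  P=1,RW=1,US=1,PS=0
  L1 @0x1B[4] → 0x1E007  P=1,RW=1,US=1,PS=0
  L2 @0x1E[6] → 0x1F007  P=1,RW=1,US=1,PS=0
  ⇒ phys 0x1FA11  [3 reads]

Access #0 PA: 0x1FA11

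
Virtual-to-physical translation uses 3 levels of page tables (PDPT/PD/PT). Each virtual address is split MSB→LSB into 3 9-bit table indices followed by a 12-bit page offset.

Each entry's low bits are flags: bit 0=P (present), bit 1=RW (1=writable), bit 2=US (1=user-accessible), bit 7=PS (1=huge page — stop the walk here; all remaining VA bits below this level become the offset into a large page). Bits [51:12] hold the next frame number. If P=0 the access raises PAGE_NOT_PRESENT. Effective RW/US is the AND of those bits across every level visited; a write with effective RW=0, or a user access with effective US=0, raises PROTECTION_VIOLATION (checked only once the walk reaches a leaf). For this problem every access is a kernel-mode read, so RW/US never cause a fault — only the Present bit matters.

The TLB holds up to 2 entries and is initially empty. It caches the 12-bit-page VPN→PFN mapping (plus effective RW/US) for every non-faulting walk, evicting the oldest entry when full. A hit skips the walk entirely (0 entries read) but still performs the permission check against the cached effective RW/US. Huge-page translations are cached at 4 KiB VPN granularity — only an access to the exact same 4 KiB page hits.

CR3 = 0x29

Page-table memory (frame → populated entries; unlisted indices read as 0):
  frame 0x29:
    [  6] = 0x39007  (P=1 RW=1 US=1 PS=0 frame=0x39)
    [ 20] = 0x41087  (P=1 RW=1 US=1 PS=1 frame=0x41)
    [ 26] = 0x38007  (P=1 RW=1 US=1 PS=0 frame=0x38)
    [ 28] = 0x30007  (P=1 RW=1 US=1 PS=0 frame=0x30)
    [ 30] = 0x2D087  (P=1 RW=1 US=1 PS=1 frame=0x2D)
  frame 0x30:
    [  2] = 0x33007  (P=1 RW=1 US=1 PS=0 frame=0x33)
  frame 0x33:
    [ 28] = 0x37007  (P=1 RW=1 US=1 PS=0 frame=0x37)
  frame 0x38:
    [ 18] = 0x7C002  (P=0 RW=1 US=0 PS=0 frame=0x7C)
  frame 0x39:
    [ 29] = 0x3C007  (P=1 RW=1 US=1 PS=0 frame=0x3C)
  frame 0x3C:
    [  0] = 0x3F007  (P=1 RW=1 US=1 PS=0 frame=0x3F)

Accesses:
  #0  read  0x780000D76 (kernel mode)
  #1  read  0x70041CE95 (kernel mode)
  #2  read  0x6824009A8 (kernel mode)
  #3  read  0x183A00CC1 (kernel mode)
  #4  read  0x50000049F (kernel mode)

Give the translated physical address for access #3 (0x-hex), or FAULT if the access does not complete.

Walk each access:
#0 VA=0x780000D76 (r,kernel):
  L0 @0x29[30] → 0x2D087  P=1,RW=1,US=1,PS=1
  ⇒ phys 0x2DD76 (huge @L0)  [1 reads]
#1 VA=0x70041CE95 (r,kernel):
  L0 @0x29[28] → 0x30007  P=1,RW=1,US=1,PS=0
  L1 @0x30[2] → 0x33007  P=1,RW=1,US=1,PS=0
  L2 @0x33[28] → 0x37007  P=1,RW=1,US=1,PS=0
  ⇒ phys 0x37E95  [3 reads]
#2 VA=0x6824009A8 (r,kernel):
  L0 @0x29[26] → 0x38007  P=1,RW=1,US=1,PS=0
  L1 @0x38[18] → 0x7C002  P=0,RW=1,US=0,PS=0
  ✗ PAGE_NOT_PRESENT  [2 reads]
#3 VA=0x183A00CC1 (r,kernel):
  L0 @0x29[6] → 0x39007  P=1,RW=1,US=1,PS=0
  L1 @0x39[29] → 0x3C007  P=1,RW=1,US=1,PS=0
  L2 @0x3C[0] → 0x3F007  P=1,RW=1,US=1,PS=0
  ⇒ phys 0x3FCC1  [3 reads]
#4 VA=0x50000049F (r,kernel):
  L0 @0x29[20] → 0x41087  P=1,RW=1,US=1,PS=1
  ⇒ phys 0x4149F (huge @L0)  [1 reads]

Access #3 PA: 0x3FCC1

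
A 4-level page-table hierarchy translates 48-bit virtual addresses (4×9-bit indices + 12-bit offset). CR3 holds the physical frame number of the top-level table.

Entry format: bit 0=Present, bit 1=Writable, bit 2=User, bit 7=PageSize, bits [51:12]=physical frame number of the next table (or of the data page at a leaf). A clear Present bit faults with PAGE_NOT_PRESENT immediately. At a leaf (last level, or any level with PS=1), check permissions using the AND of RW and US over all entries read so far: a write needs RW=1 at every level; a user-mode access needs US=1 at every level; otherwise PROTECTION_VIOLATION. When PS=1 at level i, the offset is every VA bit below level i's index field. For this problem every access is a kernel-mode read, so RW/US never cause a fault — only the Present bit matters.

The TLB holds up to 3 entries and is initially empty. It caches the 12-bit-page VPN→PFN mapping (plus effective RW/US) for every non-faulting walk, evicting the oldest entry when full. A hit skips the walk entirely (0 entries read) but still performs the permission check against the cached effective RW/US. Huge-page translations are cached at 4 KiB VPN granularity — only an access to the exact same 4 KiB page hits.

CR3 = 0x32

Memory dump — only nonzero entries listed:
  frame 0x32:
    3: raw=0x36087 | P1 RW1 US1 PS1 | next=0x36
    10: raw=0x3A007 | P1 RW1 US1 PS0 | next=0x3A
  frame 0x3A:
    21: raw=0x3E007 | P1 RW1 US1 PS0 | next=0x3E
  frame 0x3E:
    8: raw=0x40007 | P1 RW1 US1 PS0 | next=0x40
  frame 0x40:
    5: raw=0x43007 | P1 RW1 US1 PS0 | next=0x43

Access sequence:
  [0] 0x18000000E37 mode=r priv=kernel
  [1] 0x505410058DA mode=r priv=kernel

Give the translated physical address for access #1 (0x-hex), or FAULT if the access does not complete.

Trace:
#0 VA=0x18000000E37 (r,kernel):
  L0: frame=0x32 idx=3 entry=0x36087 [P=1 RW=1 US=1 PS=1]
  ⇒ phys 0x36E37 (huge @L0)  [1 reads]
#1 VA=0x505410058DA (r,kernel):
  L0: frame=0x32 idx=10 entry=0x3A007 [P=1 RW=1 US=1 PS=0]
  L1: frame=0x3A idx=21 entry=0x3E007 [P=1 RW=1 US=1 PS=0]
  L2: frame=0x3E idx=8 entry=0x40007 [P=1 RW=1 US=1 PS=0]
  L3: frame=0x40 idx=5 entry=0x43007 [P=1 RW=1 US=1 PS=0]
  ⇒ phys 0x438DA  [4 reads]

Access #1 PA: 0x438DA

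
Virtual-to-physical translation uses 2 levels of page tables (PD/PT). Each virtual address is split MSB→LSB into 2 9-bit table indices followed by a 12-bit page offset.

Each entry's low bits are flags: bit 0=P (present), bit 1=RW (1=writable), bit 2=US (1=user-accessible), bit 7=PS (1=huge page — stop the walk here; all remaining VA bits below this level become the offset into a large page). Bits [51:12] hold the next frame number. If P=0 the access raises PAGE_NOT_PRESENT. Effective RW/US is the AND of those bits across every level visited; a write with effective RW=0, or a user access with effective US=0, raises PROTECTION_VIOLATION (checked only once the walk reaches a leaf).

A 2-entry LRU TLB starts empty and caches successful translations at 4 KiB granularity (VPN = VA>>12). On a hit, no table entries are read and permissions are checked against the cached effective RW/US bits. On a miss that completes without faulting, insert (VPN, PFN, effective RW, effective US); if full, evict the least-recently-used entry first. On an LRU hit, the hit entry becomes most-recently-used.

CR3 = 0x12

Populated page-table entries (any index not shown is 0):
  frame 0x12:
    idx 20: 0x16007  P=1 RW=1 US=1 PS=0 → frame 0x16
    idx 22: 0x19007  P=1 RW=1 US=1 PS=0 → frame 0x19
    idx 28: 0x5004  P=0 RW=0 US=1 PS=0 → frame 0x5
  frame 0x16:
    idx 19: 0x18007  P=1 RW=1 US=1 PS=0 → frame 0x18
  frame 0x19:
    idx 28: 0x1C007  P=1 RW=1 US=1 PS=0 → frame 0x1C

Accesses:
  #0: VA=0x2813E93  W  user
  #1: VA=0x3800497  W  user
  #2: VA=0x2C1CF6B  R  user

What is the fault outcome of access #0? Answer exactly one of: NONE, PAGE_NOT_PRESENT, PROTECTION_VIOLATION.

Walk each access:
#0 VA=0x2813E93 (w,user):
  lvl0: tbl 0x12, slot 20 ⇒ 0x16007 (P1/RW1/US1/PS0)
  lvl1: tbl 0x16, slot 19 ⇒ 0x18007 (P1/RW1/US1/PS0)
  ✓ 0x18E93  — 2 lookups
#1 VA=0x3800497 (w,user):
  lvl0: tbl 0x12, slot 28 ⇒ 0x5004 (P0/RW0/US1/PS0)
  ⇒ fault: PAGE_NOT_PRESENT  — 1 lookups
#2 VA=0x2C1CF6B (r,user):
  lvl0: tbl 0x12, slot 22 ⇒ 0x19007 (P1/RW1/US1/PS0)
  lvl1: tbl 0x19, slot 28 ⇒ 0x1C007 (P1/RW1/US1/PS0)
  ✓ 0x1CF6B  — 2 lookups

Access #0 fault: NONE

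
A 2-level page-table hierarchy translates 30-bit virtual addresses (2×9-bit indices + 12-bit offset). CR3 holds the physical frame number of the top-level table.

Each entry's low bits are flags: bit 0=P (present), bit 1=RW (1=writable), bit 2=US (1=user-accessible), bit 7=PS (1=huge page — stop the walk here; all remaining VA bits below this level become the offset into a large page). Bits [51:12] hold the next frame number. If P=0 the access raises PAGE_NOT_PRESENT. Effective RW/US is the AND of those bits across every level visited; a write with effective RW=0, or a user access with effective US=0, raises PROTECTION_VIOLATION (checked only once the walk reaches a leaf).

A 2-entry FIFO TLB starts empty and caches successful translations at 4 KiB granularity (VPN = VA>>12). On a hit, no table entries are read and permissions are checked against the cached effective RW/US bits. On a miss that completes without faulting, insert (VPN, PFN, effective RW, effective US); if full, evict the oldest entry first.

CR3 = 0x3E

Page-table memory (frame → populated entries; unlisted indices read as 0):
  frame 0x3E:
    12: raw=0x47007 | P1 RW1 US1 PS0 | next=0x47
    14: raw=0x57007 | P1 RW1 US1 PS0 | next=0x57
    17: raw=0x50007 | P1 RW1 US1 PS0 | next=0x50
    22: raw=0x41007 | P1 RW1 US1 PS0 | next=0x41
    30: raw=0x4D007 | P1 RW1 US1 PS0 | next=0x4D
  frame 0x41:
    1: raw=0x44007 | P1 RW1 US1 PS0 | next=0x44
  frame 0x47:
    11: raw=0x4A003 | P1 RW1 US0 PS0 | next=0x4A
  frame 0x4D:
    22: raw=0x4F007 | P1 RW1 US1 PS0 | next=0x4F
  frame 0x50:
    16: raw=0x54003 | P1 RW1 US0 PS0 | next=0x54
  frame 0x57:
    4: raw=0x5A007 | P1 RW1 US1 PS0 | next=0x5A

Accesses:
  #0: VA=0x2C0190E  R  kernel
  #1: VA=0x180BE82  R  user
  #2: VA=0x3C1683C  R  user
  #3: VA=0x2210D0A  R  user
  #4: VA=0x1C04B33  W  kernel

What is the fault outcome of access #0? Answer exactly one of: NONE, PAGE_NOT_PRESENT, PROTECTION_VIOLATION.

Trace:
#0 VA=0x2C0190E (r,kernel):
  L0: frame=0x3E idx=22 entry=0x41007 [P=1 RW=1 US=1 PS=0]
  L1: frame=0x41 idx=1 entry=0x44007 [P=1 RW=1 US=1 PS=0]
  → PA=0x4490E  (2 entries read)
#1 VA=0x180BE82 (r,user):
  L0: frame=0x3E idx=12 entry=0x47007 [P=1 RW=1 US=1 PS=0]
  L1: frame=0x47 idx=11 entry=0x4A003 [P=1 RW=1 US=0 PS=0]
  → PROTECTION_VIOLATION  (2 entries read)
#2 VA=0x3C1683C (r,user):
  L0: frame=0x3E idx=30 entry=0x4D007 [P=1 RW=1 US=1 PS=0]
  L1: frame=0x4D idx=22 entry=0x4F007 [P=1 RW=1 US=1 PS=0]
  → PA=0x4F83C  (2 entries read)
#3 VA=0x2210D0A (r,user):
  L0: frame=0x3E idx=17 entry=0x50007 [P=1 RW=1 US=1 PS=0]
  L1: frame=0x50 idx=16 entry=0x54003 [P=1 RW=1 US=0 PS=0]
  → PROTECTION_VIOLATION  (2 entries read)
#4 VA=0x1C04B33 (w,kernel):
  L0: frame=0x3E idx=14 entry=0x57007 [P=1 RW=1 US=1 PS=0]
  L1: frame=0x57 idx=4 entry=0x5A007 [P=1 RW=1 US=1 PS=0]
  → PA=0x5AB33  (2 entries read)

Access #0 fault: NONE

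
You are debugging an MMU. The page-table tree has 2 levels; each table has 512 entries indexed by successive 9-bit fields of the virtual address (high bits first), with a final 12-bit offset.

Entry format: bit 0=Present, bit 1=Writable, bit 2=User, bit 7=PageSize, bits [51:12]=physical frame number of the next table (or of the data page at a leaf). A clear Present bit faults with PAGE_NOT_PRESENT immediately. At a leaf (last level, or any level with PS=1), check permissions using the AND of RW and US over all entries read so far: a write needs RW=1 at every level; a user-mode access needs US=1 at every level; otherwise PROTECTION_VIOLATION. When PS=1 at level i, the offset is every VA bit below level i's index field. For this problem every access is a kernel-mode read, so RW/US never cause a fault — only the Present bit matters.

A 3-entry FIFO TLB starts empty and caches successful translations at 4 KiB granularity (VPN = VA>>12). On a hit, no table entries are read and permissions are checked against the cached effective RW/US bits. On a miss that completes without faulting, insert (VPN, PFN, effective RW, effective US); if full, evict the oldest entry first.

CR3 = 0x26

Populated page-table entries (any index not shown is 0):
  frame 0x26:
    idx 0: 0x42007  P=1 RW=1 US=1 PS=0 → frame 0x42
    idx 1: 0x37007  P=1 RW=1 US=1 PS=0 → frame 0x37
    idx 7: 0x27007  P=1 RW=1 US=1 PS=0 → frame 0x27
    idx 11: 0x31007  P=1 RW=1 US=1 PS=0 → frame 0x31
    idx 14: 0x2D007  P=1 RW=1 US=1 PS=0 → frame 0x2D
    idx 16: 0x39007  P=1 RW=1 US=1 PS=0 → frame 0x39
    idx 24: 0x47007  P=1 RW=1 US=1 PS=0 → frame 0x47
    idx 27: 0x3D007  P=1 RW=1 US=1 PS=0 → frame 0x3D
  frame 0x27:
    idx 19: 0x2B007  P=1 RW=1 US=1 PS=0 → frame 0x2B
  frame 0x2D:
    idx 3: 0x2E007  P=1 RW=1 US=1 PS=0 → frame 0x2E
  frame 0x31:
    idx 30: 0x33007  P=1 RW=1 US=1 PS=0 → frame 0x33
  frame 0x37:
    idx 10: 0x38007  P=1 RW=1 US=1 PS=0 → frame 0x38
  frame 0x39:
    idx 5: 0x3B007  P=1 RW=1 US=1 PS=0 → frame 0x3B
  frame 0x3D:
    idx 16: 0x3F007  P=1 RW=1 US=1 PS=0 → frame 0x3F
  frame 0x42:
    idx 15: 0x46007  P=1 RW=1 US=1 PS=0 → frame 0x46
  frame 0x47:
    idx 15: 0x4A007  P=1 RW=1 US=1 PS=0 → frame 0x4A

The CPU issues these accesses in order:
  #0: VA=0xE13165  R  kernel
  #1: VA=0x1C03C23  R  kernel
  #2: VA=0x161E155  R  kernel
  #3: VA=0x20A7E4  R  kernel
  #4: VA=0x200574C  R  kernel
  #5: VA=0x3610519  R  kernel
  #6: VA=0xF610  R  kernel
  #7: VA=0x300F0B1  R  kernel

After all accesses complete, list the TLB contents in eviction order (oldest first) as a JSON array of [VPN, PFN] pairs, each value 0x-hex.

Walk each access:
#0 VA=0xE13165 (r,kernel):
  L0: frame=0x26 idx=7 entry=0x27007 [P=1 RW=1 US=1 PS=0]
  L1: frame=0x27 idx=19 entry=0x2B007 [P=1 RW=1 US=1 PS=0]
  → PA=0x2B165  (2 entries read)
#1 VA=0x1C03C23 (r,kernel):
  L0: frame=0x26 idx=14 entry=0x2D007 [P=1 RW=1 US=1 PS=0]
  L1: frame=0x2D idx=3 entry=0x2E007 [P=1 RW=1 US=1 PS=0]
  → PA=0x2EC23  (2 entries read)
#2 VA=0x161E155 (r,kernel):
  L0: frame=0x26 idx=11 entry=0x31007 [P=1 RW=1 US=1 PS=0]
  L1: frame=0x31 idx=30 entry=0x33007 [P=1 RW=1 US=1 PS=0]
  → PA=0x33155  (2 entries read)
#3 VA=0x20A7E4 (r,kernel):
  L0: frame=0x26 idx=1 entry=0x37007 [P=1 RW=1 US=1 PS=0]
  L1: frame=0x37 idx=10 entry=0x38007 [P=1 RW=1 US=1 PS=0]
  → PA=0x387E4  (2 entries read)
#4 VA=0x200574C (r,kernel):
  L0: frame=0x26 idx=16 entry=0x39007 [P=1 RW=1 US=1 PS=0]
  L1: frame=0x39 idx=5 entry=0x3B007 [P=1 RW=1 US=1 PS=0]
  → PA=0x3B74C  (2 entries read)
#5 VA=0x3610519 (r,kernel):
  L0: frame=0x26 idx=27 entry=0x3D007 [P=1 RW=1 US=1 PS=0]
  L1: frame=0x3D idx=16 entry=0x3F007 [P=1 RW=1 US=1 PS=0]
  → PA=0x3F519  (2 entries read)
#6 VA=0xF610 (r,kernel):
  L0: frame=0x26 idx=0 entry=0x42007 [P=1 RW=1 US=1 PS=0]
  L1: frame=0x42 idx=15 entry=0x46007 [P=1 RW=1 US=1 PS=0]
  → PA=0x46610  (2 entries read)
#7 VA=0x300F0B1 (r,kernel):
  L0: frame=0x26 idx=24 entry=0x47007 [P=1 RW=1 US=1 PS=0]
  L1: frame=0x47 idx=15 entry=0x4A007 [P=1 RW=1 US=1 PS=0]
  → PA=0x4A0B1  (2 entries read)

TLB: [["0x3610", "0x3F"], ["0xF", "0x46"], ["0x300F", "0x4A"]]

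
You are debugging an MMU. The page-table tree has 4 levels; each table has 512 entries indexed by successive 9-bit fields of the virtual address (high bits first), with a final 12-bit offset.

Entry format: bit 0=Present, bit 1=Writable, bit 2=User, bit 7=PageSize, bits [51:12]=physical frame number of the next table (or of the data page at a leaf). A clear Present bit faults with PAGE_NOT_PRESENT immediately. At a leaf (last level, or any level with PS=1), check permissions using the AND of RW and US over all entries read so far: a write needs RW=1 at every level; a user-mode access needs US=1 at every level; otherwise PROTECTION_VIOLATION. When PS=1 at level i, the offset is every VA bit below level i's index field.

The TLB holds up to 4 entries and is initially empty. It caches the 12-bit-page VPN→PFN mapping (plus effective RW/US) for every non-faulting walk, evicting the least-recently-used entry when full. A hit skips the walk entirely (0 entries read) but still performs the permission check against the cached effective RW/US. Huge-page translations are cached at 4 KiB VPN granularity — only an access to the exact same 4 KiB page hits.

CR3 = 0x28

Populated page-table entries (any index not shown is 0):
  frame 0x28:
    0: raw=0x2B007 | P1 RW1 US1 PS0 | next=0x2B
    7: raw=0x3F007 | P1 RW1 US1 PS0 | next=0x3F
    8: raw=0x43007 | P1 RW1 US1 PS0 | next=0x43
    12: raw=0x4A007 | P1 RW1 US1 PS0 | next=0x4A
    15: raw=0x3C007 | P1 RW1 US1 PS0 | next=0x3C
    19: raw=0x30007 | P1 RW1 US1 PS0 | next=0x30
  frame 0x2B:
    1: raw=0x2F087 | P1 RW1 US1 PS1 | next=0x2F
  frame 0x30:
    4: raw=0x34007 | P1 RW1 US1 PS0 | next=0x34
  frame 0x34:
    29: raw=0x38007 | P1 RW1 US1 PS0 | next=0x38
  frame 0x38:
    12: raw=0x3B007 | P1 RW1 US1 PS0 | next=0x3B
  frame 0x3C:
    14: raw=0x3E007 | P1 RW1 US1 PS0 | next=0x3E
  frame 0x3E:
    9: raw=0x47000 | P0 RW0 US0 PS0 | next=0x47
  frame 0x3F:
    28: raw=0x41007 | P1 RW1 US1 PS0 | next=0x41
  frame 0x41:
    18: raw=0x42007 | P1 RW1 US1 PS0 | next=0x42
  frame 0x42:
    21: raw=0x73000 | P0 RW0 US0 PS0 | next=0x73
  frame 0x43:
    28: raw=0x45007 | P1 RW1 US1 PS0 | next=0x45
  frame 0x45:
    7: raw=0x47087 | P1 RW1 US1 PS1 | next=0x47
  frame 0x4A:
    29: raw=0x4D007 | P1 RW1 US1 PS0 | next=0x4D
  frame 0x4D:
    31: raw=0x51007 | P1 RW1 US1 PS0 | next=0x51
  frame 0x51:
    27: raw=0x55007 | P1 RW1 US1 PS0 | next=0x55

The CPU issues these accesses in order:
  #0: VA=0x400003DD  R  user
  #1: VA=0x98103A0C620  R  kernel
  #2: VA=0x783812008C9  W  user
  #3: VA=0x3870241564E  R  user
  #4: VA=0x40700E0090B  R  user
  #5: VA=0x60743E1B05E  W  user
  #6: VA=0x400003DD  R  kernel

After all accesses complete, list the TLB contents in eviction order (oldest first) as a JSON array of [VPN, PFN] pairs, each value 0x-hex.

Per-access translation:
#0 VA=0x400003DD (r,user):
  [0] read 0x28 idx=0: raw=0x2B007 flags P=1 W=1 U=1 S=0
  [1] read 0x2B idx=1: raw=0x2F087 flags P=1 W=1 U=1 S=1
  → PA=0x2F3DD (huge @L1)  (2 entries read)
#1 VA=0x98103A0C620 (r,kernel):
  [0] read 0x28 idx=19: raw=0x30007 flags P=1 W=1 U=1 S=0
  [1] read 0x30 idx=4: raw=0x34007 flags P=1 W=1 U=1 S=0
  [2] read 0x34 idx=29: raw=0x38007 flags P=1 W=1 U=1 S=0
  [3] read 0x38 idx=12: raw=0x3B007 flags P=1 W=1 U=1 S=0
  → PA=0x3B620  (4 entries read)
#2 VA=0x783812008C9 (w,user):
  [0] read 0x28 idx=15: raw=0x3C007 flags P=1 W=1 U=1 S=0
  [1] read 0x3C idx=14: raw=0x3E007 flags P=1 W=1 U=1 S=0
  [2] read 0x3E idx=9: raw=0x47000 flags P=0 W=0 U=0 S=0
  ✗ PAGE_NOT_PRESENT  [3 reads]
#3 VA=0x3870241564E (r,user):
  [0] read 0x28 idx=7: raw=0x3F007 flags P=1 W=1 U=1 S=0
  [1] read 0x3F idx=28: raw=0x41007 flags P=1 W=1 U=1 S=0
  [2] read 0x41 idx=18: raw=0x42007 flags P=1 W=1 U=1 S=0
  [3] read 0x42 idx=21: raw=0x73000 flags P=0 W=0 U=0 S=0
  ✗ PAGE_NOT_PRESENT  [4 reads]
#4 VA=0x40700E0090B (r,user):
  [0] read 0x28 idx=8: raw=0x43007 flags P=1 W=1 U=1 S=0
  [1] read 0x43 idx=28: raw=0x45007 flags P=1 W=1 U=1 S=0
  [2] read 0x45 idx=7: raw=0x47087 flags P=1 W=1 U=1 S=1
  → PA=0x4790B (huge @L2)  (3 entries read)
#5 VA=0x60743E1B05E (w,user):
  [0] read 0x28 idx=12: raw=0x4A007 flags P=1 W=1 U=1 S=0
  [1] read 0x4A idx=29: raw=0x4D007 flags P=1 W=1 U=1 S=0
  [2] read 0x4D idx=31: raw=0x51007 flags P=1 W=1 U=1 S=0
  [3] read 0x51 idx=27: raw=0x55007 flags P=1 W=1 U=1 S=0
  → PA=0x5505E  (4 entries read)
#6 VA=0x400003DD (r,kernel):
  TLB hit vpn=0x40000 → PA=0x2F3DD

TLB: [["0x98103A0C", "0x3B"], ["0x40700E00", "0x47"], ["0x60743E1B", "0x55"], ["0x40000", "0x2F"]]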